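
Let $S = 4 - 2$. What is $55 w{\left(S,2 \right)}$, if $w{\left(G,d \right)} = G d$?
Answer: $220$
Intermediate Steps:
$S = 2$ ($S = 4 - 2 = 2$)
$55 w{\left(S,2 \right)} = 55 \cdot 2 \cdot 2 = 55 \cdot 4 = 220$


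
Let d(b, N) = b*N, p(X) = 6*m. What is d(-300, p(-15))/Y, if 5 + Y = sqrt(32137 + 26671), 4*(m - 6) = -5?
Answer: -42750/58783 - 17100*sqrt(14702)/58783 ≈ -35.999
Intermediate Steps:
m = 19/4 (m = 6 + (1/4)*(-5) = 6 - 5/4 = 19/4 ≈ 4.7500)
p(X) = 57/2 (p(X) = 6*(19/4) = 57/2)
Y = -5 + 2*sqrt(14702) (Y = -5 + sqrt(32137 + 26671) = -5 + sqrt(58808) = -5 + 2*sqrt(14702) ≈ 237.50)
d(b, N) = N*b
d(-300, p(-15))/Y = ((57/2)*(-300))/(-5 + 2*sqrt(14702)) = -8550/(-5 + 2*sqrt(14702))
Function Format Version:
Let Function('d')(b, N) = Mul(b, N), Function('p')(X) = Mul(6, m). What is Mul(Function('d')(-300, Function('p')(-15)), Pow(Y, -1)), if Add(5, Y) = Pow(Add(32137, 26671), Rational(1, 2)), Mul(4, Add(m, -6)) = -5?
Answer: Add(Rational(-42750, 58783), Mul(Rational(-17100, 58783), Pow(14702, Rational(1, 2)))) ≈ -35.999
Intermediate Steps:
m = Rational(19, 4) (m = Add(6, Mul(Rational(1, 4), -5)) = Add(6, Rational(-5, 4)) = Rational(19, 4) ≈ 4.7500)
Function('p')(X) = Rational(57, 2) (Function('p')(X) = Mul(6, Rational(19, 4)) = Rational(57, 2))
Y = Add(-5, Mul(2, Pow(14702, Rational(1, 2)))) (Y = Add(-5, Pow(Add(32137, 26671), Rational(1, 2))) = Add(-5, Pow(58808, Rational(1, 2))) = Add(-5, Mul(2, Pow(14702, Rational(1, 2)))) ≈ 237.50)
Function('d')(b, N) = Mul(N, b)
Mul(Function('d')(-300, Function('p')(-15)), Pow(Y, -1)) = Mul(Mul(Rational(57, 2), -300), Pow(Add(-5, Mul(2, Pow(14702, Rational(1, 2)))), -1)) = Mul(-8550, Pow(Add(-5, Mul(2, Pow(14702, Rational(1, 2)))), -1))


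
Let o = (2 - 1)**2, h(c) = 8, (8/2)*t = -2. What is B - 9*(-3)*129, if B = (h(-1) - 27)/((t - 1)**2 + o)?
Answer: 45203/13 ≈ 3477.2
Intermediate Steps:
t = -1/2 (t = (1/4)*(-2) = -1/2 ≈ -0.50000)
o = 1 (o = 1**2 = 1)
B = -76/13 (B = (8 - 27)/((-1/2 - 1)**2 + 1) = -19/((-3/2)**2 + 1) = -19/(9/4 + 1) = -19/13/4 = -19*4/13 = -76/13 ≈ -5.8462)
B - 9*(-3)*129 = -76/13 - 9*(-3)*129 = -76/13 + 27*129 = -76/13 + 3483 = 45203/13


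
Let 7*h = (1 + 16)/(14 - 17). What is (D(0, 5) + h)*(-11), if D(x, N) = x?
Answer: 187/21 ≈ 8.9048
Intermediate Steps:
h = -17/21 (h = ((1 + 16)/(14 - 17))/7 = (17/(-3))/7 = (17*(-⅓))/7 = (⅐)*(-17/3) = -17/21 ≈ -0.80952)
(D(0, 5) + h)*(-11) = (0 - 17/21)*(-11) = -17/21*(-11) = 187/21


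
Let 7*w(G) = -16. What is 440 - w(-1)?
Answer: 3096/7 ≈ 442.29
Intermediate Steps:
w(G) = -16/7 (w(G) = (⅐)*(-16) = -16/7)
440 - w(-1) = 440 - 1*(-16/7) = 440 + 16/7 = 3096/7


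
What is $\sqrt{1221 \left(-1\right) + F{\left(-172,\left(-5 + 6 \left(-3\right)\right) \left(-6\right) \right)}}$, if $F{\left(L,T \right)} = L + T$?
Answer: $i \sqrt{1255} \approx 35.426 i$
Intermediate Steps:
$\sqrt{1221 \left(-1\right) + F{\left(-172,\left(-5 + 6 \left(-3\right)\right) \left(-6\right) \right)}} = \sqrt{1221 \left(-1\right) - \left(172 - \left(-5 + 6 \left(-3\right)\right) \left(-6\right)\right)} = \sqrt{-1221 - \left(172 - \left(-5 - 18\right) \left(-6\right)\right)} = \sqrt{-1221 - 34} = \sqrt{-1255} = i \sqrt{1255}$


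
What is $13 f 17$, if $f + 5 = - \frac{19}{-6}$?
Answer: $- \frac{2431}{6} \approx -405.17$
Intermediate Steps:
$f = - \frac{11}{6}$ ($f = -5 - \frac{19}{-6} = -5 - - \frac{19}{6} = -5 + \frac{19}{6} = - \frac{11}{6} \approx -1.8333$)
$13 f 17 = 13 \left(- \frac{11}{6}\right) 17 = \left(- \frac{143}{6}\right) 17 = - \frac{2431}{6}$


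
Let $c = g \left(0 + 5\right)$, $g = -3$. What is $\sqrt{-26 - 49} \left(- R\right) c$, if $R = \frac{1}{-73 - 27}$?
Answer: $- \frac{3 i \sqrt{3}}{4} \approx - 1.299 i$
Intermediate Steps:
$R = - \frac{1}{100}$ ($R = \frac{1}{-100} = - \frac{1}{100} \approx -0.01$)
$c = -15$ ($c = - 3 \left(0 + 5\right) = \left(-3\right) 5 = -15$)
$\sqrt{-26 - 49} \left(- R\right) c = \sqrt{-26 - 49} \left(\left(-1\right) \left(- \frac{1}{100}\right)\right) \left(-15\right) = \sqrt{-75} \cdot \frac{1}{100} \left(-15\right) = 5 i \sqrt{3} \cdot \frac{1}{100} \left(-15\right) = \frac{i \sqrt{3}}{20} \left(-15\right) = - \frac{3 i \sqrt{3}}{4}$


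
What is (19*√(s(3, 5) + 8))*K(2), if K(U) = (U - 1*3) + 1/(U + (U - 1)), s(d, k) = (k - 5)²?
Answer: -76*√2/3 ≈ -35.827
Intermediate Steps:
s(d, k) = (-5 + k)²
K(U) = -3 + U + 1/(-1 + 2*U) (K(U) = (U - 3) + 1/(U + (-1 + U)) = (-3 + U) + 1/(-1 + 2*U) = -3 + U + 1/(-1 + 2*U))
(19*√(s(3, 5) + 8))*K(2) = (19*√((-5 + 5)² + 8))*((4 - 7*2 + 2*2²)/(-1 + 2*2)) = (19*√(0² + 8))*((4 - 14 + 2*4)/(-1 + 4)) = (19*√(0 + 8))*((4 - 14 + 8)/3) = (19*√8)*((⅓)*(-2)) = (19*(2*√2))*(-⅔) = (38*√2)*(-⅔) = -76*√2/3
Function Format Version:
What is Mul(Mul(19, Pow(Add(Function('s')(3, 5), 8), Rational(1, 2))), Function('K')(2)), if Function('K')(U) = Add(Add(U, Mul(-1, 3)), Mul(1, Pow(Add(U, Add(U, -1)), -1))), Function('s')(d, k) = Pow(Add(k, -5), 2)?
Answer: Mul(Rational(-76, 3), Pow(2, Rational(1, 2))) ≈ -35.827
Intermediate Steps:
Function('s')(d, k) = Pow(Add(-5, k), 2)
Function('K')(U) = Add(-3, U, Pow(Add(-1, Mul(2, U)), -1)) (Function('K')(U) = Add(Add(U, -3), Mul(1, Pow(Add(U, Add(-1, U)), -1))) = Add(Add(-3, U), Mul(1, Pow(Add(-1, Mul(2, U)), -1))) = Add(Add(-3, U), Pow(Add(-1, Mul(2, U)), -1)) = Add(-3, U, Pow(Add(-1, Mul(2, U)), -1)))
Mul(Mul(19, Pow(Add(Function('s')(3, 5), 8), Rational(1, 2))), Function('K')(2)) = Mul(Mul(19, Pow(Add(Pow(Add(-5, 5), 2), 8), Rational(1, 2))), Mul(Pow(Add(-1, Mul(2, 2)), -1), Add(4, Mul(-7, 2), Mul(2, Pow(2, 2))))) = Mul(Mul(19, Pow(Add(Pow(0, 2), 8), Rational(1, 2))), Mul(Pow(Add(-1, 4), -1), Add(4, -14, Mul(2, 4)))) = Mul(Mul(19, Pow(Add(0, 8), Rational(1, 2))), Mul(Pow(3, -1), Add(4, -14, 8))) = Mul(Mul(19, Pow(8, Rational(1, 2))), Mul(Rational(1, 3), -2)) = Mul(Mul(19, Mul(2, Pow(2, Rational(1, 2)))), Rational(-2, 3)) = Mul(Mul(38, Pow(2, Rational(1, 2))), Rational(-2, 3)) = Mul(Rational(-76, 3), Pow(2, Rational(1, 2)))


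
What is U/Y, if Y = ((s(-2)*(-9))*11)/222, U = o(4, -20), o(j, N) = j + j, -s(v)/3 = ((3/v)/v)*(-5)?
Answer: -2368/1485 ≈ -1.5946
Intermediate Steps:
s(v) = 45/v² (s(v) = -3*(3/v)/v*(-5) = -3*3/v²*(-5) = -(-45)/v² = 45/v²)
o(j, N) = 2*j
U = 8 (U = 2*4 = 8)
Y = -1485/296 (Y = (((45/(-2)²)*(-9))*11)/222 = (((45*(¼))*(-9))*11)*(1/222) = (((45/4)*(-9))*11)*(1/222) = -405/4*11*(1/222) = -4455/4*1/222 = -1485/296 ≈ -5.0169)
U/Y = 8/(-1485/296) = 8*(-296/1485) = -2368/1485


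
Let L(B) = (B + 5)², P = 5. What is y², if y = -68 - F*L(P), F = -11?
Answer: 1065024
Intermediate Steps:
L(B) = (5 + B)²
y = 1032 (y = -68 - (-11)*(5 + 5)² = -68 - (-11)*10² = -68 - (-11)*100 = -68 - 1*(-1100) = -68 + 1100 = 1032)
y² = 1032² = 1065024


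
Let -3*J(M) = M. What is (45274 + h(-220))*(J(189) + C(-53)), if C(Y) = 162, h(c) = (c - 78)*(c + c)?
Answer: 17463006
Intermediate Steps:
h(c) = 2*c*(-78 + c) (h(c) = (-78 + c)*(2*c) = 2*c*(-78 + c))
J(M) = -M/3
(45274 + h(-220))*(J(189) + C(-53)) = (45274 + 2*(-220)*(-78 - 220))*(-⅓*189 + 162) = (45274 + 2*(-220)*(-298))*(-63 + 162) = (45274 + 131120)*99 = 176394*99 = 17463006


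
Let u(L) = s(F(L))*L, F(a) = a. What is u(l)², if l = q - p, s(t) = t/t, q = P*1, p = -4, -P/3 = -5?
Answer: 361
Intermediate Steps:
P = 15 (P = -3*(-5) = 15)
q = 15 (q = 15*1 = 15)
s(t) = 1
l = 19 (l = 15 - 1*(-4) = 15 + 4 = 19)
u(L) = L (u(L) = 1*L = L)
u(l)² = 19² = 361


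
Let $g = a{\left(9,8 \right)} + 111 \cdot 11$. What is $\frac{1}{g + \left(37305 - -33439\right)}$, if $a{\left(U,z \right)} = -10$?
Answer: $\frac{1}{71955} \approx 1.3898 \cdot 10^{-5}$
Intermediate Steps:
$g = 1211$ ($g = -10 + 111 \cdot 11 = -10 + 1221 = 1211$)
$\frac{1}{g + \left(37305 - -33439\right)} = \frac{1}{1211 + \left(37305 - -33439\right)} = \frac{1}{1211 + \left(37305 + 33439\right)} = \frac{1}{1211 + 70744} = \frac{1}{71955}$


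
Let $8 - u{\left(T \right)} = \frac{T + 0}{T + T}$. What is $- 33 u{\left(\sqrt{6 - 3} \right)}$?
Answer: $- \frac{495}{2} \approx -247.5$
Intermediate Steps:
$u{\left(T \right)} = \frac{15}{2}$ ($u{\left(T \right)} = 8 - \frac{T + 0}{T + T} = 8 - \frac{T}{2 T} = 8 - T \frac{1}{2 T} = 8 - \frac{1}{2} = \frac{15}{2}$)
$- 33 u{\left(\sqrt{6 - 3} \right)} = \left(-33\right) \frac{15}{2} = - \frac{495}{2}$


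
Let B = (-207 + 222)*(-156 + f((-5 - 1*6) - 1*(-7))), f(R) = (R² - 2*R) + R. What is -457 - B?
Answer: 1583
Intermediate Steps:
f(R) = R² - R
B = -2040 (B = (-207 + 222)*(-156 + ((-5 - 1*6) - 1*(-7))*(-1 + ((-5 - 1*6) - 1*(-7)))) = 15*(-156 + ((-5 - 6) + 7)*(-1 + ((-5 - 6) + 7))) = 15*(-156 + (-11 + 7)*(-1 + (-11 + 7))) = 15*(-156 - 4*(-1 - 4)) = 15*(-156 - 4*(-5)) = 15*(-156 + 20) = 15*(-136) = -2040)
-457 - B = -457 - 1*(-2040) = -457 + 2040 = 1583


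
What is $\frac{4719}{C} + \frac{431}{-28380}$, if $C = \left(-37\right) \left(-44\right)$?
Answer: $\frac{756952}{262515} \approx 2.8835$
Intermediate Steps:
$C = 1628$
$\frac{4719}{C} + \frac{431}{-28380} = \frac{4719}{1628} + \frac{431}{-28380} = 4719 \cdot \frac{1}{1628} + 431 \left(- \frac{1}{28380}\right) = \frac{429}{148} - \frac{431}{28380} = \frac{756952}{262515}$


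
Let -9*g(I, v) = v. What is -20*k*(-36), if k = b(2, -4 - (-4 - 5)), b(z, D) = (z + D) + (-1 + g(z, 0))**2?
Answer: 5760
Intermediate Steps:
g(I, v) = -v/9
b(z, D) = 1 + D + z (b(z, D) = (z + D) + (-1 - 1/9*0)**2 = (D + z) + (-1 + 0)**2 = (D + z) + (-1)**2 = (D + z) + 1 = 1 + D + z)
k = 8 (k = 1 + (-4 - (-4 - 5)) + 2 = 1 + (-4 - 1*(-9)) + 2 = 1 + (-4 + 9) + 2 = 1 + 5 + 2 = 8)
-20*k*(-36) = -20*8*(-36) = -160*(-36) = 5760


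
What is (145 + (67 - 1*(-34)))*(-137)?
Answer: -33702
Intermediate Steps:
(145 + (67 - 1*(-34)))*(-137) = (145 + (67 + 34))*(-137) = (145 + 101)*(-137) = 246*(-137) = -33702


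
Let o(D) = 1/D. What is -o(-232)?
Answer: 1/232 ≈ 0.0043103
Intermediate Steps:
-o(-232) = -1/(-232) = -1*(-1/232) = 1/232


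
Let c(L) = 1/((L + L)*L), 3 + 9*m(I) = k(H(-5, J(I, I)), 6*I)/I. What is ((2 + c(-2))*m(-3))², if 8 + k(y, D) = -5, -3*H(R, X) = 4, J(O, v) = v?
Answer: 289/2916 ≈ 0.099108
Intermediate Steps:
H(R, X) = -4/3 (H(R, X) = -⅓*4 = -4/3)
k(y, D) = -13 (k(y, D) = -8 - 5 = -13)
m(I) = -⅓ - 13/(9*I) (m(I) = -⅓ + (-13/I)/9 = -⅓ - 13/(9*I))
c(L) = 1/(2*L²) (c(L) = 1/(((2*L))*L) = (1/(2*L))/L = 1/(2*L²))
((2 + c(-2))*m(-3))² = ((2 + (½)/(-2)²)*((⅑)*(-13 - 3*(-3))/(-3)))² = ((2 + (½)*(¼))*((⅑)*(-⅓)*(-13 + 9)))² = ((2 + ⅛)*((⅑)*(-⅓)*(-4)))² = ((17/8)*(4/27))² = (17/54)² = 289/2916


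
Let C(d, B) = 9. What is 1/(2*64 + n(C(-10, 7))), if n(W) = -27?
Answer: 1/101 ≈ 0.0099010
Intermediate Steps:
1/(2*64 + n(C(-10, 7))) = 1/(2*64 - 27) = 1/(128 - 27) = 1/101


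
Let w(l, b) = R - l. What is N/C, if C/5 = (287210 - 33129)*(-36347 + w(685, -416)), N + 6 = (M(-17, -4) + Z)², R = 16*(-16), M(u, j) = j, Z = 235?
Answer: -10671/9474172328 ≈ -1.1263e-6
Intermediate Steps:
R = -256
w(l, b) = -256 - l
N = 53355 (N = -6 + (-4 + 235)² = -6 + 231² = -6 + 53361 = 53355)
C = -47370861640 (C = 5*((287210 - 33129)*(-36347 + (-256 - 1*685))) = 5*(254081*(-36347 + (-256 - 685))) = 5*(254081*(-36347 - 941)) = 5*(254081*(-37288)) = 5*(-9474172328) = -47370861640)
N/C = 53355/(-47370861640) = 53355*(-1/47370861640) = -10671/9474172328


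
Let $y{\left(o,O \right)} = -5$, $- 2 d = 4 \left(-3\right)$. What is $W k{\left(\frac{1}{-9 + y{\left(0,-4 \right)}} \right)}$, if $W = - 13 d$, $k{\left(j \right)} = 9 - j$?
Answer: $- \frac{4953}{7} \approx -707.57$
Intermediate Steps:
$d = 6$ ($d = - \frac{4 \left(-3\right)}{2} = \left(- \frac{1}{2}\right) \left(-12\right) = 6$)
$W = -78$ ($W = \left(-13\right) 6 = -78$)
$W k{\left(\frac{1}{-9 + y{\left(0,-4 \right)}} \right)} = - 78 \left(9 - \frac{1}{-9 - 5}\right) = - 78 \left(9 - \frac{1}{-14}\right) = - 78 \left(9 - - \frac{1}{14}\right) = - 78 \left(9 + \frac{1}{14}\right) = \left(-78\right) \frac{127}{14} = - \frac{4953}{7}$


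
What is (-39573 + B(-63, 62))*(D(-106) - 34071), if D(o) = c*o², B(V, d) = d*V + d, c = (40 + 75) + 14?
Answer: -61451249541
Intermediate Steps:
c = 129 (c = 115 + 14 = 129)
B(V, d) = d + V*d (B(V, d) = V*d + d = d + V*d)
D(o) = 129*o²
(-39573 + B(-63, 62))*(D(-106) - 34071) = (-39573 + 62*(1 - 63))*(129*(-106)² - 34071) = (-39573 + 62*(-62))*(129*11236 - 34071) = (-39573 - 3844)*(1449444 - 34071) = -43417*1415373 = -61451249541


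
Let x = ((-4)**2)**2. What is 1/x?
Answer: 1/256 ≈ 0.0039063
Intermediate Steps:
x = 256 (x = 16**2 = 256)
1/x = 1/256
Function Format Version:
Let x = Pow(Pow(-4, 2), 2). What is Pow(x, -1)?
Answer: Rational(1, 256) ≈ 0.0039063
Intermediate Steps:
x = 256 (x = Pow(16, 2) = 256)
Pow(x, -1) = Pow(256, -1) = Rational(1, 256)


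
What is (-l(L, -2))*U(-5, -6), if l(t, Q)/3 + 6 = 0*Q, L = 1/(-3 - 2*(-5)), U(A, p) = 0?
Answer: 0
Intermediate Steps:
L = 1/25 (L = -⅕/(-5) = -⅕*(-⅕) = 1/25 ≈ 0.040000)
l(t, Q) = -18 (l(t, Q) = -18 + 3*(0*Q) = -18 + 3*0 = -18 + 0 = -18)
(-l(L, -2))*U(-5, -6) = -1*(-18)*0 = 18*0 = 0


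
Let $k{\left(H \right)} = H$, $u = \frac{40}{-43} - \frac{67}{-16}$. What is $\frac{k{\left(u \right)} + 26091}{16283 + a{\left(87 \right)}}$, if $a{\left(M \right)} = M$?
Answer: $\frac{17952849}{11262560} \approx 1.594$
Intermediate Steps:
$u = \frac{2241}{688}$ ($u = 40 \left(- \frac{1}{43}\right) - - \frac{67}{16} = - \frac{40}{43} + \frac{67}{16} = \frac{2241}{688} \approx 3.2573$)
$\frac{k{\left(u \right)} + 26091}{16283 + a{\left(87 \right)}} = \frac{\frac{2241}{688} + 26091}{16283 + 87} = \frac{17952849}{688 \cdot 16370} = \frac{17952849}{688} \cdot \frac{1}{16370} = \frac{17952849}{11262560}$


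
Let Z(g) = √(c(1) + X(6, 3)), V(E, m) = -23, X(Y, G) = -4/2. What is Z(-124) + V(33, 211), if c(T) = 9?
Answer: -23 + √7 ≈ -20.354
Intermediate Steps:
X(Y, G) = -2 (X(Y, G) = -4*½ = -2)
Z(g) = √7 (Z(g) = √(9 - 2) = √7)
Z(-124) + V(33, 211) = √7 - 23 = -23 + √7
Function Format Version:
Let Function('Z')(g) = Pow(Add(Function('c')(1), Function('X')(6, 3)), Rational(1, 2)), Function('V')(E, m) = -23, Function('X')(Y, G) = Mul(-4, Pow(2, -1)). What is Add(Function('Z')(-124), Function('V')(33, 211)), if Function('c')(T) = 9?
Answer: Add(-23, Pow(7, Rational(1, 2))) ≈ -20.354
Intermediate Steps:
Function('X')(Y, G) = -2 (Function('X')(Y, G) = Mul(-4, Rational(1, 2)) = -2)
Function('Z')(g) = Pow(7, Rational(1, 2)) (Function('Z')(g) = Pow(Add(9, -2), Rational(1, 2)) = Pow(7, Rational(1, 2)))
Add(Function('Z')(-124), Function('V')(33, 211)) = Add(Pow(7, Rational(1, 2)), -23) = Add(-23, Pow(7, Rational(1, 2)))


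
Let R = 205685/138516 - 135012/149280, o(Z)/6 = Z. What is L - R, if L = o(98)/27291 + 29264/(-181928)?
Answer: -64148131216028467/89118544238474520 ≈ -0.71981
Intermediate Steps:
o(Z) = 6*Z
L = -28819590/206874877 (L = (6*98)/27291 + 29264/(-181928) = 588*(1/27291) + 29264*(-1/181928) = 196/9097 - 3658/22741 = -28819590/206874877 ≈ -0.13931)
R = 250069471/430784760 (R = 205685*(1/138516) - 135012*1/149280 = 205685/138516 - 11251/12440 = 250069471/430784760 ≈ 0.58050)
L - R = -28819590/206874877 - 1*250069471/430784760 = -28819590/206874877 - 250069471/430784760 = -64148131216028467/89118544238474520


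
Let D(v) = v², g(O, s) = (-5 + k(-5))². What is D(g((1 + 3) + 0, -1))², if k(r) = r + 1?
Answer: 43046721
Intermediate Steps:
k(r) = 1 + r
g(O, s) = 81 (g(O, s) = (-5 + (1 - 5))² = (-5 - 4)² = (-9)² = 81)
D(g((1 + 3) + 0, -1))² = (81²)² = 6561² = 43046721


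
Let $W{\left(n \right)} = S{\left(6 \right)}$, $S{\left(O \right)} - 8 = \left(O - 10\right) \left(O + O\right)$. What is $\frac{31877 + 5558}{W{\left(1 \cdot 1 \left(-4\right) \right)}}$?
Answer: $- \frac{7487}{8} \approx -935.88$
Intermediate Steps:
$S{\left(O \right)} = 8 + 2 O \left(-10 + O\right)$ ($S{\left(O \right)} = 8 + \left(O - 10\right) \left(O + O\right) = 8 + \left(-10 + O\right) 2 O = 8 + 2 O \left(-10 + O\right)$)
$W{\left(n \right)} = -40$ ($W{\left(n \right)} = 8 - 120 + 2 \cdot 6^{2} = 8 - 120 + 2 \cdot 36 = 8 - 120 + 72 = -40$)
$\frac{31877 + 5558}{W{\left(1 \cdot 1 \left(-4\right) \right)}} = \frac{31877 + 5558}{-40} = 37435 \left(- \frac{1}{40}\right) = - \frac{7487}{8}$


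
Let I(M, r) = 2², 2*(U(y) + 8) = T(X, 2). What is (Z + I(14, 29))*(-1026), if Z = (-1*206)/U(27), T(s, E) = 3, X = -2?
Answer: -476064/13 ≈ -36620.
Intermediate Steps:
U(y) = -13/2 (U(y) = -8 + (½)*3 = -8 + 3/2 = -13/2)
I(M, r) = 4
Z = 412/13 (Z = (-1*206)/(-13/2) = -206*(-2/13) = 412/13 ≈ 31.692)
(Z + I(14, 29))*(-1026) = (412/13 + 4)*(-1026) = (464/13)*(-1026) = -476064/13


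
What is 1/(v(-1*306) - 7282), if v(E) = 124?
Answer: -1/7158 ≈ -0.00013970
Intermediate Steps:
1/(v(-1*306) - 7282) = 1/(124 - 7282) = 1/(-7158) = -1/7158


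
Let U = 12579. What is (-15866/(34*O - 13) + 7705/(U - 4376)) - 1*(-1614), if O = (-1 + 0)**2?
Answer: 148045489/172263 ≈ 859.42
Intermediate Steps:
O = 1 (O = (-1)**2 = 1)
(-15866/(34*O - 13) + 7705/(U - 4376)) - 1*(-1614) = (-15866/(34*1 - 13) + 7705/(12579 - 4376)) - 1*(-1614) = (-15866/(34 - 13) + 7705/8203) + 1614 = (-15866/21 + 7705*(1/8203)) + 1614 = (-15866*1/21 + 7705/8203) + 1614 = (-15866/21 + 7705/8203) + 1614 = -129986993/172263 + 1614 = 148045489/172263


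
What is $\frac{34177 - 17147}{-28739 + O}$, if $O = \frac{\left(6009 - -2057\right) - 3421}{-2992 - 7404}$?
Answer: $- \frac{177043880}{298775289} \approx -0.59257$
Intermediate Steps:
$O = - \frac{4645}{10396}$ ($O = \frac{\left(6009 + 2057\right) - 3421}{-10396} = \left(8066 - 3421\right) \left(- \frac{1}{10396}\right) = 4645 \left(- \frac{1}{10396}\right) = - \frac{4645}{10396} \approx -0.44681$)
$\frac{34177 - 17147}{-28739 + O} = \frac{34177 - 17147}{-28739 - \frac{4645}{10396}} = \frac{17030}{- \frac{298775289}{10396}} = 17030 \left(- \frac{10396}{298775289}\right) = - \frac{177043880}{298775289}$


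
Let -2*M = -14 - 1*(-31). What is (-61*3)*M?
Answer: 3111/2 ≈ 1555.5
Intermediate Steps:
M = -17/2 (M = -(-14 - 1*(-31))/2 = -(-14 + 31)/2 = -½*17 = -17/2 ≈ -8.5000)
(-61*3)*M = -61*3*(-17/2) = -183*(-17/2) = 3111/2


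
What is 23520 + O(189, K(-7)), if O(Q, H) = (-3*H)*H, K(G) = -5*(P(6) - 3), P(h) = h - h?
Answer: 22845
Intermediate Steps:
P(h) = 0
K(G) = 15 (K(G) = -5*(0 - 3) = -5*(-3) = 15)
O(Q, H) = -3*H**2
23520 + O(189, K(-7)) = 23520 - 3*15**2 = 23520 - 3*225 = 23520 - 675 = 22845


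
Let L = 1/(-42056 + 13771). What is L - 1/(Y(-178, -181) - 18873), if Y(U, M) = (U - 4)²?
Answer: -42536/403089535 ≈ -0.00010552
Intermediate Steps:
Y(U, M) = (-4 + U)²
L = -1/28285 (L = 1/(-28285) = -1/28285 ≈ -3.5354e-5)
L - 1/(Y(-178, -181) - 18873) = -1/28285 - 1/((-4 - 178)² - 18873) = -1/28285 - 1/((-182)² - 18873) = -1/28285 - 1/(33124 - 18873) = -1/28285 - 1/14251 = -42536/403089535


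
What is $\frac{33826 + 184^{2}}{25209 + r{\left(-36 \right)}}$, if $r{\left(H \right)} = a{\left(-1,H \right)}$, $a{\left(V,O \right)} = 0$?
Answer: $\frac{67682}{25209} \approx 2.6848$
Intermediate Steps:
$r{\left(H \right)} = 0$
$\frac{33826 + 184^{2}}{25209 + r{\left(-36 \right)}} = \frac{33826 + 184^{2}}{25209 + 0} = \frac{33826 + 33856}{25209} = 67682 \cdot \frac{1}{25209} = \frac{67682}{25209}$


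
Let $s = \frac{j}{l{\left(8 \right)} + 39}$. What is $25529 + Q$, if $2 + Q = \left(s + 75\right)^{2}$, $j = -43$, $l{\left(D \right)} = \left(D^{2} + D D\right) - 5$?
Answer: $\frac{816510037}{26244} \approx 31112.0$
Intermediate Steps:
$l{\left(D \right)} = -5 + 2 D^{2}$ ($l{\left(D \right)} = \left(D^{2} + D^{2}\right) - 5 = 2 D^{2} - 5 = -5 + 2 D^{2}$)
$s = - \frac{43}{162}$ ($s = - \frac{43}{\left(-5 + 2 \cdot 8^{2}\right) + 39} = - \frac{43}{\left(-5 + 2 \cdot 64\right) + 39} = - \frac{43}{\left(-5 + 128\right) + 39} = - \frac{43}{123 + 39} = - \frac{43}{162} \approx -0.26543$)
$Q = \frac{146526961}{26244}$ ($Q = -2 + \left(- \frac{43}{162} + 75\right)^{2} = -2 + \left(\frac{12107}{162}\right)^{2} = -2 + \frac{146579449}{26244} = \frac{146526961}{26244} \approx 5583.3$)
$25529 + Q = 25529 + \frac{146526961}{26244} = \frac{816510037}{26244}$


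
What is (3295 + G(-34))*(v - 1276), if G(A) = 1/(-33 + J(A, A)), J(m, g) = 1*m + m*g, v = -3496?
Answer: -17123157632/1089 ≈ -1.5724e+7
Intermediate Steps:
J(m, g) = m + g*m
G(A) = 1/(-33 + A*(1 + A))
(3295 + G(-34))*(v - 1276) = (3295 + 1/(-33 - 34*(1 - 34)))*(-3496 - 1276) = (3295 + 1/(-33 - 34*(-33)))*(-4772) = (3295 + 1/(-33 + 1122))*(-4772) = (3295 + 1/1089)*(-4772) = (3588256/1089)*(-4772) = -17123157632/1089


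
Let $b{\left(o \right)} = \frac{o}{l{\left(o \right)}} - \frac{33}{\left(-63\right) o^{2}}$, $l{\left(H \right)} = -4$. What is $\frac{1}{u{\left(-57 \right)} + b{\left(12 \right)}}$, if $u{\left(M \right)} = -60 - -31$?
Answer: $- \frac{3024}{96757} \approx -0.031254$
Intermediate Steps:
$u{\left(M \right)} = -29$ ($u{\left(M \right)} = -60 + 31 = -29$)
$b{\left(o \right)} = - \frac{o}{4} + \frac{11}{21 o^{2}}$ ($b{\left(o \right)} = \frac{o}{-4} - \frac{33}{\left(-63\right) o^{2}} = o \left(- \frac{1}{4}\right) - 33 \left(- \frac{1}{63 o^{2}}\right) = - \frac{o}{4} + \frac{11}{21 o^{2}}$)
$\frac{1}{u{\left(-57 \right)} + b{\left(12 \right)}} = \frac{1}{-29 + \left(\left(- \frac{1}{4}\right) 12 + \frac{11}{21 \cdot 144}\right)} = \frac{1}{-29 + \left(-3 + \frac{11}{21} \cdot \frac{1}{144}\right)} = \frac{1}{-29 + \left(-3 + \frac{11}{3024}\right)} = \frac{1}{-29 - \frac{9061}{3024}} = \frac{1}{- \frac{96757}{3024}} = - \frac{3024}{96757}$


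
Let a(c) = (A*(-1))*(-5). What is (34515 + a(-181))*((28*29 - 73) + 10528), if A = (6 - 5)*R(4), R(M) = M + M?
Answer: 389331185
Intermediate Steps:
R(M) = 2*M
A = 8 (A = (6 - 5)*(2*4) = 1*8 = 8)
a(c) = 40 (a(c) = (8*(-1))*(-5) = -8*(-5) = 40)
(34515 + a(-181))*((28*29 - 73) + 10528) = (34515 + 40)*((28*29 - 73) + 10528) = 34555*((812 - 73) + 10528) = 34555*(739 + 10528) = 34555*11267 = 389331185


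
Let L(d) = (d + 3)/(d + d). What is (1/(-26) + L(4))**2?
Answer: 7569/10816 ≈ 0.69980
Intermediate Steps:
L(d) = (3 + d)/(2*d) (L(d) = (3 + d)/((2*d)) = (3 + d)*(1/(2*d)) = (3 + d)/(2*d))
(1/(-26) + L(4))**2 = (1/(-26) + (1/2)*(3 + 4)/4)**2 = (-1/26 + (1/2)*(1/4)*7)**2 = (-1/26 + 7/8)**2 = (87/104)**2 = 7569/10816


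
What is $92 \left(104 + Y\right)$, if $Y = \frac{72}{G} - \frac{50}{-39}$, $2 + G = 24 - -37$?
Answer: $\frac{22545704}{2301} \approx 9798.2$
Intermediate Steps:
$G = 59$ ($G = -2 + \left(24 - -37\right) = -2 + \left(24 + 37\right) = -2 + 61 = 59$)
$Y = \frac{5758}{2301}$ ($Y = \frac{72}{59} - \frac{50}{-39} = 72 \cdot \frac{1}{59} - - \frac{50}{39} = \frac{72}{59} + \frac{50}{39} = \frac{5758}{2301} \approx 2.5024$)
$92 \left(104 + Y\right) = 92 \left(104 + \frac{5758}{2301}\right) = 92 \cdot \frac{245062}{2301} = \frac{22545704}{2301}$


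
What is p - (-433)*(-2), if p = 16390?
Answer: 15524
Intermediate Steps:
p - (-433)*(-2) = 16390 - (-433)*(-2) = 16390 - 1*866 = 16390 - 866 = 15524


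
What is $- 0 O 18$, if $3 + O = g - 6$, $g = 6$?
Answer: $0$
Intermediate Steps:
$O = -3$ ($O = -3 + \left(6 - 6\right) = -3 + 0 = -3$)
$- 0 O 18 = - 0 \left(-3\right) 18 = - 0 \cdot 18 = \left(-1\right) 0 = 0$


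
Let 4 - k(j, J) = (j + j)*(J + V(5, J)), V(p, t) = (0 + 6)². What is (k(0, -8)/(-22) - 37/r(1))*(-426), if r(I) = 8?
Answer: 90099/44 ≈ 2047.7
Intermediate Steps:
V(p, t) = 36 (V(p, t) = 6² = 36)
k(j, J) = 4 - 2*j*(36 + J) (k(j, J) = 4 - (j + j)*(J + 36) = 4 - 2*j*(36 + J))
(k(0, -8)/(-22) - 37/r(1))*(-426) = ((4 - 72*0 - 2*(-8)*0)/(-22) - 37/8)*(-426) = ((4 + 0 + 0)*(-1/22) - 37*⅛)*(-426) = (4*(-1/22) - 37/8)*(-426) = (-2/11 - 37/8)*(-426) = -423/88*(-426) = 90099/44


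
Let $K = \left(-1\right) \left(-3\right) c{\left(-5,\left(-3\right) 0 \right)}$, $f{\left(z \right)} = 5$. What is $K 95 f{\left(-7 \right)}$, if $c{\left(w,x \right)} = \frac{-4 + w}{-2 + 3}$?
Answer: $-12825$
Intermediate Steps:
$c{\left(w,x \right)} = -4 + w$ ($c{\left(w,x \right)} = \frac{-4 + w}{1} = \left(-4 + w\right) 1 = -4 + w$)
$K = -27$ ($K = \left(-1\right) \left(-3\right) \left(-4 - 5\right) = 3 \left(-9\right) = -27$)
$K 95 f{\left(-7 \right)} = \left(-27\right) 95 \cdot 5 = \left(-2565\right) 5 = -12825$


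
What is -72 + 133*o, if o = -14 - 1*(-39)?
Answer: 3253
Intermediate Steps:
o = 25 (o = -14 + 39 = 25)
-72 + 133*o = -72 + 133*25 = -72 + 3325 = 3253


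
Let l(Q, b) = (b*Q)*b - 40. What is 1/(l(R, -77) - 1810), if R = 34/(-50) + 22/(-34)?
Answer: -425/4130206 ≈ -0.00010290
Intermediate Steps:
R = -564/425 (R = 34*(-1/50) + 22*(-1/34) = -17/25 - 11/17 = -564/425 ≈ -1.3271)
l(Q, b) = -40 + Q*b² (l(Q, b) = (Q*b)*b - 40 = Q*b² - 40 = -40 + Q*b²)
1/(l(R, -77) - 1810) = 1/((-40 - 564/425*(-77)²) - 1810) = 1/((-40 - 564/425*5929) - 1810) = 1/((-40 - 3343956/425) - 1810) = 1/(-3360956/425 - 1810) = 1/(-4130206/425) = -425/4130206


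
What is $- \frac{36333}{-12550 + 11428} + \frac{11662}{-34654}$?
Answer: $\frac{18878773}{589118} \approx 32.046$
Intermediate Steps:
$- \frac{36333}{-12550 + 11428} + \frac{11662}{-34654} = - \frac{36333}{-1122} + 11662 \left(- \frac{1}{34654}\right) = \left(-36333\right) \left(- \frac{1}{1122}\right) - \frac{5831}{17327} = \frac{1101}{34} - \frac{5831}{17327} = \frac{18878773}{589118}$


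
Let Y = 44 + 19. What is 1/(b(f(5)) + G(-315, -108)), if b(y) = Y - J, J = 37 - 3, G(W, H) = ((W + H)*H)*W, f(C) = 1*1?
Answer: -1/14390431 ≈ -6.9491e-8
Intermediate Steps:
f(C) = 1
G(W, H) = H*W*(H + W) (G(W, H) = ((H + W)*H)*W = (H*(H + W))*W = H*W*(H + W))
J = 34
Y = 63
b(y) = 29 (b(y) = 63 - 1*34 = 63 - 34 = 29)
1/(b(f(5)) + G(-315, -108)) = 1/(29 - 108*(-315)*(-108 - 315)) = 1/(29 - 108*(-315)*(-423)) = 1/(29 - 14390460) = 1/(-14390431) = -1/14390431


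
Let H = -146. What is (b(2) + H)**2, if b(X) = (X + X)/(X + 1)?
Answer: 188356/9 ≈ 20928.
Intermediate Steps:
b(X) = 2*X/(1 + X) (b(X) = (2*X)/(1 + X) = 2*X/(1 + X))
(b(2) + H)**2 = (2*2/(1 + 2) - 146)**2 = (2*2/3 - 146)**2 = (2*2*(1/3) - 146)**2 = (4/3 - 146)**2 = (-434/3)**2 = 188356/9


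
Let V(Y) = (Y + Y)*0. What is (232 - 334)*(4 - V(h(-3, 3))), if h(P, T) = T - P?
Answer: -408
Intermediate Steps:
V(Y) = 0 (V(Y) = (2*Y)*0 = 0)
(232 - 334)*(4 - V(h(-3, 3))) = (232 - 334)*(4 - 1*0) = -102*(4 + 0) = -102*4 = -408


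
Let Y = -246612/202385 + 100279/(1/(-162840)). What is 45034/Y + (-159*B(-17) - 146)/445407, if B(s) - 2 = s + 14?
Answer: 6483881166266521/245332563606961400214 ≈ 2.6429e-5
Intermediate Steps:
B(s) = 16 + s (B(s) = 2 + (s + 14) = 2 + (14 + s) = 16 + s)
Y = -3304832168425212/202385 (Y = -246612*1/202385 + 100279/(-1/162840) = -246612/202385 + 100279*(-162840) = -246612/202385 - 16329432360 = -3304832168425212/202385 ≈ -1.6329e+10)
45034/Y + (-159*B(-17) - 146)/445407 = 45034/(-3304832168425212/202385) + (-159*(16 - 17) - 146)/445407 = 45034*(-202385/3304832168425212) + (-159*(-1) - 146)*(1/445407) = -4557103045/1652416084212606 + (159 - 146)*(1/445407) = -4557103045/1652416084212606 + 13*(1/445407) = -4557103045/1652416084212606 + 13/445407 = 6483881166266521/245332563606961400214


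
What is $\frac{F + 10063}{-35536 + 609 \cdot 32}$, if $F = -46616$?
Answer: $\frac{36553}{16048} \approx 2.2777$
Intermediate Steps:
$\frac{F + 10063}{-35536 + 609 \cdot 32} = \frac{-46616 + 10063}{-35536 + 609 \cdot 32} = - \frac{36553}{-35536 + 19488} = - \frac{36553}{-16048} = \left(-36553\right) \left(- \frac{1}{16048}\right) = \frac{36553}{16048}$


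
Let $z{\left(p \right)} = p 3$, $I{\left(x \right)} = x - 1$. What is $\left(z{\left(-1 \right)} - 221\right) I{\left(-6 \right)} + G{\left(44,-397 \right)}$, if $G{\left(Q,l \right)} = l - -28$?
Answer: $1199$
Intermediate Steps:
$G{\left(Q,l \right)} = 28 + l$ ($G{\left(Q,l \right)} = l + 28 = 28 + l$)
$I{\left(x \right)} = -1 + x$ ($I{\left(x \right)} = x - 1 = -1 + x$)
$z{\left(p \right)} = 3 p$
$\left(z{\left(-1 \right)} - 221\right) I{\left(-6 \right)} + G{\left(44,-397 \right)} = \left(3 \left(-1\right) - 221\right) \left(-1 - 6\right) + \left(28 - 397\right) = \left(-3 - 221\right) \left(-7\right) - 369 = \left(-224\right) \left(-7\right) - 369 = 1568 - 369 = 1199$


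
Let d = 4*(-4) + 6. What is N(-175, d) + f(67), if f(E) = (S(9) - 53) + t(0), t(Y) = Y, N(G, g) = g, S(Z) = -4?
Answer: -67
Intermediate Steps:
d = -10 (d = -16 + 6 = -10)
f(E) = -57 (f(E) = (-4 - 53) + 0 = -57 + 0 = -57)
N(-175, d) + f(67) = -10 - 57 = -67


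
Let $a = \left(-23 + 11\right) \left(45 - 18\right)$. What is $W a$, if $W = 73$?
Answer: $-23652$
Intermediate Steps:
$a = -324$ ($a = \left(-12\right) 27 = -324$)
$W a = 73 \left(-324\right) = -23652$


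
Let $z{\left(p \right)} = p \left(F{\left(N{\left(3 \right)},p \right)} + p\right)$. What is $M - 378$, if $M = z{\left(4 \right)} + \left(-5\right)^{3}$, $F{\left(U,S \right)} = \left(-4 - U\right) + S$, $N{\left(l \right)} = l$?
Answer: $-499$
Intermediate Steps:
$F{\left(U,S \right)} = -4 + S - U$
$z{\left(p \right)} = p \left(-7 + 2 p\right)$ ($z{\left(p \right)} = p \left(\left(-4 + p - 3\right) + p\right) = p \left(\left(-7 + p\right) + p\right) = p \left(-7 + 2 p\right)$)
$M = -121$ ($M = 4 \left(-7 + 2 \cdot 4\right) + \left(-5\right)^{3} = 4 \left(-7 + 8\right) - 125 = 4 \cdot 1 - 125 = 4 - 125 = -121$)
$M - 378 = -121 - 378 = -499$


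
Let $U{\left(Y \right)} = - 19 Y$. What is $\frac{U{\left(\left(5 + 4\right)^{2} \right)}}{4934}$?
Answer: $- \frac{1539}{4934} \approx -0.31192$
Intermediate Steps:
$\frac{U{\left(\left(5 + 4\right)^{2} \right)}}{4934} = \frac{\left(-19\right) \left(5 + 4\right)^{2}}{4934} = - 19 \cdot 9^{2} \cdot \frac{1}{4934} = \left(-19\right) 81 \cdot \frac{1}{4934} = \left(-1539\right) \frac{1}{4934} = - \frac{1539}{4934}$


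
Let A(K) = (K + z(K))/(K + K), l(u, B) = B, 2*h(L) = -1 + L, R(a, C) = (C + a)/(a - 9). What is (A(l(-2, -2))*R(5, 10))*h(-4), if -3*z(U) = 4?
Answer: 125/16 ≈ 7.8125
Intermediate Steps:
R(a, C) = (C + a)/(-9 + a)
z(U) = -4/3 (z(U) = -1/3*4 = -4/3)
h(L) = -1/2 + L/2 (h(L) = (-1 + L)/2 = -1/2 + L/2)
A(K) = (-4/3 + K)/(2*K) (A(K) = (K - 4/3)/(K + K) = (-4/3 + K)/((2*K)) = (-4/3 + K)*(1/(2*K)) = (-4/3 + K)/(2*K))
(A(l(-2, -2))*R(5, 10))*h(-4) = (((1/6)*(-4 + 3*(-2))/(-2))*((10 + 5)/(-9 + 5)))*(-1/2 + (1/2)*(-4)) = (((1/6)*(-1/2)*(-4 - 6))*(15/(-4)))*(-1/2 - 2) = (((1/6)*(-1/2)*(-10))*(-1/4*15))*(-5/2) = ((5/6)*(-15/4))*(-5/2) = -25/8*(-5/2) = 125/16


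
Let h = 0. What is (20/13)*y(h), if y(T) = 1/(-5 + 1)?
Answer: -5/13 ≈ -0.38462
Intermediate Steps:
y(T) = -¼ (y(T) = 1/(-4) = -¼)
(20/13)*y(h) = (20/13)*(-¼) = -5/13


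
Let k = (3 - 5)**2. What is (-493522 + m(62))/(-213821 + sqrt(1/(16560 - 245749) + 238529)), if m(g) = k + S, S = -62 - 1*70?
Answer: 8063842053358950/3492777830517923 + 2303700*sqrt(63925282431445)/3492777830517923 ≈ 2.3140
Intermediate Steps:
k = 4 (k = (-2)**2 = 4)
S = -132 (S = -62 - 70 = -132)
m(g) = -128 (m(g) = 4 - 132 = -128)
(-493522 + m(62))/(-213821 + sqrt(1/(16560 - 245749) + 238529)) = (-493522 - 128)/(-213821 + sqrt(1/(16560 - 245749) + 238529)) = -493650/(-213821 + sqrt(1/(-229189) + 238529)) = -493650/(-213821 + sqrt(-1/229189 + 238529)) = -493650/(-213821 + sqrt(54668222980/229189)) = -493650/(-213821 + 14*sqrt(63925282431445)/229189)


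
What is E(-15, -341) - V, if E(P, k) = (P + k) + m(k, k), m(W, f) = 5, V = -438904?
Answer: 438553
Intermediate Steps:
E(P, k) = 5 + P + k (E(P, k) = (P + k) + 5 = 5 + P + k)
E(-15, -341) - V = (5 - 15 - 341) - 1*(-438904) = -351 + 438904 = 438553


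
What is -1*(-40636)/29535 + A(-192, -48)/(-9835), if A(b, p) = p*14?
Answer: 11985788/8299335 ≈ 1.4442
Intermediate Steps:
A(b, p) = 14*p
-1*(-40636)/29535 + A(-192, -48)/(-9835) = -1*(-40636)/29535 + (14*(-48))/(-9835) = 40636*(1/29535) - 672*(-1/9835) = 40636/29535 + 96/1405 = 11985788/8299335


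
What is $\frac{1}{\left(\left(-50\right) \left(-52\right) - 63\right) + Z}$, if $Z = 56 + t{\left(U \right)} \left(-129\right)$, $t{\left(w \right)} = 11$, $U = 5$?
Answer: $\frac{1}{1174} \approx 0.00085179$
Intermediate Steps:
$Z = -1363$ ($Z = 56 + 11 \left(-129\right) = 56 - 1419 = -1363$)
$\frac{1}{\left(\left(-50\right) \left(-52\right) - 63\right) + Z} = \frac{1}{\left(\left(-50\right) \left(-52\right) - 63\right) - 1363} = \frac{1}{\left(2600 - 63\right) - 1363} = \frac{1}{2537 - 1363} = \frac{1}{1174}$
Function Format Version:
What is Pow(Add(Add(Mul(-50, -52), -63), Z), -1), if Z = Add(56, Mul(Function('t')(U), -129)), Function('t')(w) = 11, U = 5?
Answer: Rational(1, 1174) ≈ 0.00085179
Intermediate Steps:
Z = -1363 (Z = Add(56, Mul(11, -129)) = Add(56, -1419) = -1363)
Pow(Add(Add(Mul(-50, -52), -63), Z), -1) = Pow(Add(Add(Mul(-50, -52), -63), -1363), -1) = Pow(Add(Add(2600, -63), -1363), -1) = Pow(Add(2537, -1363), -1) = Pow(1174, -1) = Rational(1, 1174)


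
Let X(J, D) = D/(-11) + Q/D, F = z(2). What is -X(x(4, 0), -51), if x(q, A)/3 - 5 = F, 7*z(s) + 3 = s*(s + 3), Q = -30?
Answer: -977/187 ≈ -5.2246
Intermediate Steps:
z(s) = -3/7 + s*(3 + s)/7 (z(s) = -3/7 + (s*(s + 3))/7 = -3/7 + (s*(3 + s))/7 = -3/7 + s*(3 + s)/7)
F = 1 (F = -3/7 + (⅐)*2² + (3/7)*2 = -3/7 + (⅐)*4 + 6/7 = -3/7 + 4/7 + 6/7 = 1)
x(q, A) = 18 (x(q, A) = 15 + 3*1 = 15 + 3 = 18)
X(J, D) = -30/D - D/11 (X(J, D) = D/(-11) - 30/D = D*(-1/11) - 30/D = -D/11 - 30/D = -30/D - D/11)
-X(x(4, 0), -51) = -(-30/(-51) - 1/11*(-51)) = -(-30*(-1/51) + 51/11) = -(10/17 + 51/11) = -1*977/187 = -977/187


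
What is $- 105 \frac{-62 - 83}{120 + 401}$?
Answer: $\frac{15225}{521} \approx 29.223$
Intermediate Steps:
$- 105 \frac{-62 - 83}{120 + 401} = - 105 \left(- \frac{145}{521}\right) = - 105 \left(\left(-145\right) \frac{1}{521}\right) = \left(-105\right) \left(- \frac{145}{521}\right) = \frac{15225}{521}$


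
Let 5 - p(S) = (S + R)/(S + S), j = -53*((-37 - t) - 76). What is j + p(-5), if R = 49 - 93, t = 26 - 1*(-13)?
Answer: 80561/10 ≈ 8056.1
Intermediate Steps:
t = 39 (t = 26 + 13 = 39)
R = -44
j = 8056 (j = -53*((-37 - 1*39) - 76) = -53*((-37 - 39) - 76) = -53*(-76 - 76) = -53*(-152) = 8056)
p(S) = 5 - (-44 + S)/(2*S) (p(S) = 5 - (S - 44)/(S + S) = 5 - (-44 + S)/(2*S))
j + p(-5) = 8056 + (9/2 + 22/(-5)) = 8056 + (9/2 + 22*(-1/5)) = 8056 + (9/2 - 22/5) = 8056 + 1/10 = 80561/10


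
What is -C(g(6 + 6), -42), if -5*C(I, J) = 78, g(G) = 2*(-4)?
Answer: 78/5 ≈ 15.600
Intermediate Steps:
g(G) = -8
C(I, J) = -78/5 (C(I, J) = -⅕*78 = -78/5)
-C(g(6 + 6), -42) = -1*(-78/5) = 78/5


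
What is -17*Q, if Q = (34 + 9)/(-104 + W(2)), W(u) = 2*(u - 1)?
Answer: 43/6 ≈ 7.1667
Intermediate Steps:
W(u) = -2 + 2*u (W(u) = 2*(-1 + u) = -2 + 2*u)
Q = -43/102 (Q = (34 + 9)/(-104 + (-2 + 2*2)) = 43/(-104 + (-2 + 4)) = 43/(-104 + 2) = 43/(-102) = 43*(-1/102) = -43/102 ≈ -0.42157)
-17*Q = -17*(-43)/102 = -1*(-43/6) = 43/6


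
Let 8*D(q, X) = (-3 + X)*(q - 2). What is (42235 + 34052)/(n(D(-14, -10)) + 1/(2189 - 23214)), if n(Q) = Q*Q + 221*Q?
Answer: 1603934175/135022549 ≈ 11.879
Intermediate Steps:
D(q, X) = (-3 + X)*(-2 + q)/8 (D(q, X) = ((-3 + X)*(q - 2))/8 = ((-3 + X)*(-2 + q))/8 = (-3 + X)*(-2 + q)/8)
n(Q) = Q² + 221*Q
(42235 + 34052)/(n(D(-14, -10)) + 1/(2189 - 23214)) = (42235 + 34052)/((¾ - 3/8*(-14) - ¼*(-10) + (⅛)*(-10)*(-14))*(221 + (¾ - 3/8*(-14) - ¼*(-10) + (⅛)*(-10)*(-14))) + 1/(2189 - 23214)) = 76287/((¾ + 21/4 + 5/2 + 35/2)*(221 + (¾ + 21/4 + 5/2 + 35/2)) + 1/(-21025)) = 76287/(26*(221 + 26) - 1/21025) = 76287/(26*247 - 1/21025) = 76287/(6422 - 1/21025) = 76287/(135022549/21025) = 76287*(21025/135022549) = 1603934175/135022549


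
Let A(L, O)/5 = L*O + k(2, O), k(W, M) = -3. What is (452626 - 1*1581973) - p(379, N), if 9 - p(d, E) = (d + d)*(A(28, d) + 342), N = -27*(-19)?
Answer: 39337990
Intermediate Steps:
A(L, O) = -15 + 5*L*O (A(L, O) = 5*(L*O - 3) = 5*(-3 + L*O) = -15 + 5*L*O)
N = 513
p(d, E) = 9 - 2*d*(327 + 140*d) (p(d, E) = 9 - (d + d)*((-15 + 5*28*d) + 342) = 9 - 2*d*((-15 + 140*d) + 342) = 9 - 2*d*(327 + 140*d))
(452626 - 1*1581973) - p(379, N) = (452626 - 1*1581973) - (9 - 654*379 - 280*379²) = (452626 - 1581973) - (9 - 247866 - 280*143641) = -1129347 - (9 - 247866 - 40219480) = -1129347 - 1*(-40467337) = -1129347 + 40467337 = 39337990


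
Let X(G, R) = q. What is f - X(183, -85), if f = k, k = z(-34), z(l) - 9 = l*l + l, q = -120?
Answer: 1251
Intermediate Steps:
z(l) = 9 + l + l**2 (z(l) = 9 + (l*l + l) = 9 + (l**2 + l) = 9 + (l + l**2) = 9 + l + l**2)
k = 1131 (k = 9 - 34 + (-34)**2 = 9 - 34 + 1156 = 1131)
X(G, R) = -120
f = 1131
f - X(183, -85) = 1131 - 1*(-120) = 1131 + 120 = 1251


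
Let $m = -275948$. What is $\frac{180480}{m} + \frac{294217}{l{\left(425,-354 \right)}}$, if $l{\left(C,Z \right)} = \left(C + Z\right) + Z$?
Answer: $- \frac{20309917139}{19523321} \approx -1040.3$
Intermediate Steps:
$l{\left(C,Z \right)} = C + 2 Z$
$\frac{180480}{m} + \frac{294217}{l{\left(425,-354 \right)}} = \frac{180480}{-275948} + \frac{294217}{425 + 2 \left(-354\right)} = 180480 \left(- \frac{1}{275948}\right) + \frac{294217}{425 - 708} = - \frac{45120}{68987} + \frac{294217}{-283} = - \frac{45120}{68987} + 294217 \left(- \frac{1}{283}\right) = - \frac{45120}{68987} - \frac{294217}{283} = - \frac{20309917139}{19523321}$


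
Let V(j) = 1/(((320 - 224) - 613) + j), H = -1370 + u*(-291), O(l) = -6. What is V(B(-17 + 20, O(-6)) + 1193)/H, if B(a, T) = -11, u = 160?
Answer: -1/31873450 ≈ -3.1374e-8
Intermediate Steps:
H = -47930 (H = -1370 + 160*(-291) = -1370 - 46560 = -47930)
V(j) = 1/(-517 + j) (V(j) = 1/((96 - 613) + j) = 1/(-517 + j))
V(B(-17 + 20, O(-6)) + 1193)/H = 1/((-517 + (-11 + 1193))*(-47930)) = -1/47930/(-517 + 1182) = -1/47930/665 = (1/665)*(-1/47930) = -1/31873450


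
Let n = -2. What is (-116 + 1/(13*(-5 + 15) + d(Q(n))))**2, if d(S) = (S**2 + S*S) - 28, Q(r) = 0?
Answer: 139972561/10404 ≈ 13454.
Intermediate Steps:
d(S) = -28 + 2*S**2 (d(S) = (S**2 + S**2) - 28 = 2*S**2 - 28 = -28 + 2*S**2)
(-116 + 1/(13*(-5 + 15) + d(Q(n))))**2 = (-116 + 1/(13*(-5 + 15) + (-28 + 2*0**2)))**2 = (-116 + 1/(13*10 + (-28 + 2*0)))**2 = (-116 + 1/(130 + (-28 + 0)))**2 = (-116 + 1/(130 - 28))**2 = (-116 + 1/102)**2 = (-11831/102)**2 = 139972561/10404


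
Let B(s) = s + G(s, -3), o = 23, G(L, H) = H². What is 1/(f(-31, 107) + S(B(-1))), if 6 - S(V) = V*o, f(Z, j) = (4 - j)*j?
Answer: -1/11199 ≈ -8.9294e-5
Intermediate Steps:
f(Z, j) = j*(4 - j)
B(s) = 9 + s (B(s) = s + (-3)² = s + 9 = 9 + s)
S(V) = 6 - 23*V (S(V) = 6 - V*23 = 6 - 23*V)
1/(f(-31, 107) + S(B(-1))) = 1/(107*(4 - 1*107) + (6 - 23*(9 - 1))) = 1/(107*(4 - 107) + (6 - 23*8)) = 1/(107*(-103) + (6 - 184)) = 1/(-11021 - 178) = 1/(-11199) = -1/11199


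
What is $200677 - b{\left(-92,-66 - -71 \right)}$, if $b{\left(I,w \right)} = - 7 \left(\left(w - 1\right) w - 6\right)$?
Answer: $200775$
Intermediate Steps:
$b{\left(I,w \right)} = 42 - 7 w \left(-1 + w\right)$ ($b{\left(I,w \right)} = - 7 \left(\left(-1 + w\right) w - 6\right) = - 7 \left(w \left(-1 + w\right) - 6\right) = - 7 \left(-6 + w \left(-1 + w\right)\right) = 42 - 7 w \left(-1 + w\right)$)
$200677 - b{\left(-92,-66 - -71 \right)} = 200677 - \left(42 - 7 \left(-66 - -71\right)^{2} + 7 \left(-66 - -71\right)\right) = 200677 - \left(42 - 7 \left(-66 + 71\right)^{2} + 7 \left(-66 + 71\right)\right) = 200677 - \left(42 - 7 \cdot 5^{2} + 7 \cdot 5\right) = 200677 - \left(42 - 175 + 35\right) = 200677 - -98 = 200677 + 98 = 200775$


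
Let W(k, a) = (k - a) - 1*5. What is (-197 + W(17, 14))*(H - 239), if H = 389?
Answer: -29850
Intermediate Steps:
W(k, a) = -5 + k - a (W(k, a) = (k - a) - 5 = -5 + k - a)
(-197 + W(17, 14))*(H - 239) = (-197 + (-5 + 17 - 1*14))*(389 - 239) = (-197 + (-5 + 17 - 14))*150 = (-197 - 2)*150 = -199*150 = -29850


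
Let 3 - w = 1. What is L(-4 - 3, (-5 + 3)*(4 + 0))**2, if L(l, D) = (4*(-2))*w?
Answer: 256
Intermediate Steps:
w = 2 (w = 3 - 1*1 = 3 - 1 = 2)
L(l, D) = -16 (L(l, D) = (4*(-2))*2 = -8*2 = -16)
L(-4 - 3, (-5 + 3)*(4 + 0))**2 = (-16)**2 = 256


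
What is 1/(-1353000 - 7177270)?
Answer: -1/8530270 ≈ -1.1723e-7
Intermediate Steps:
1/(-1353000 - 7177270) = 1/(-8530270) = -1/8530270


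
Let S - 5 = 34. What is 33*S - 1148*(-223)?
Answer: 257291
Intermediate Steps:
S = 39 (S = 5 + 34 = 39)
33*S - 1148*(-223) = 33*39 - 1148*(-223) = 1287 + 256004 = 257291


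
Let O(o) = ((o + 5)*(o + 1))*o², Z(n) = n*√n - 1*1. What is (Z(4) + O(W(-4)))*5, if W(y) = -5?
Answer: 35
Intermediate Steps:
Z(n) = -1 + n^(3/2) (Z(n) = n^(3/2) - 1 = -1 + n^(3/2))
O(o) = o²*(1 + o)*(5 + o) (O(o) = ((5 + o)*(1 + o))*o² = ((1 + o)*(5 + o))*o² = o²*(1 + o)*(5 + o))
(Z(4) + O(W(-4)))*5 = ((-1 + 4^(3/2)) + (-5)²*(5 + (-5)² + 6*(-5)))*5 = ((-1 + 8) + 25*(5 + 25 - 30))*5 = (7 + 25*0)*5 = (7 + 0)*5 = 7*5 = 35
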